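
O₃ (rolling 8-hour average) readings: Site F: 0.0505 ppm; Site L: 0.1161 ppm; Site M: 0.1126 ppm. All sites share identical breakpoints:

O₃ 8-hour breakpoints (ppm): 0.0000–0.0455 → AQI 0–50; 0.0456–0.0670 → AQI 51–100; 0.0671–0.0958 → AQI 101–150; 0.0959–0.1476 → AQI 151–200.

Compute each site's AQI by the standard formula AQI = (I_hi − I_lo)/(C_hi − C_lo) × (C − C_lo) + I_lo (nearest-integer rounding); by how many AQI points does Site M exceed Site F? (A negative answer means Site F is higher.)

Site F 0.0505: bracket 0.0456–0.0670 → index 51–100; slope 49/0.0214, offset 0.0049.
AQI = 51 + 49/0.0214·0.0049 ≈ 62.22 ⇒ 62.
Site L 0.1161: bracket 0.0959–0.1476 → index 151–200; slope 49/0.0517, offset 0.0202.
AQI = 151 + 49/0.0517·0.0202 ≈ 170.15 ⇒ 170.
Site M: row 0.0959–0.1476 (AQI 151–200). (200−151)·(0.1126−0.0959)/(0.1476−0.0959) + 151 = 49·0.0167/0.0517 + 151 ≈ 166.83 → 167.
AQIs: Site F=62, Site L=170, Site M=167. Site M (167) − Site F (62) = 105.

105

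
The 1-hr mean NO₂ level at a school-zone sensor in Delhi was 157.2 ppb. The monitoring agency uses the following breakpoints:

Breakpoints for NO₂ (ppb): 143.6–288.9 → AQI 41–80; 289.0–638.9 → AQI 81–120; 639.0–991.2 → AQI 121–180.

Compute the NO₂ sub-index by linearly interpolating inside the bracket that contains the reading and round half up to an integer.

45

NO₂: 157.2 ∈ [143.6, 288.9] ↔ index [41, 80].
41 + (157.2−143.6)·(80−41)/(288.9−143.6) = 41 + 13.6·39/145.3 ≈ 44.65, so AQI = 45.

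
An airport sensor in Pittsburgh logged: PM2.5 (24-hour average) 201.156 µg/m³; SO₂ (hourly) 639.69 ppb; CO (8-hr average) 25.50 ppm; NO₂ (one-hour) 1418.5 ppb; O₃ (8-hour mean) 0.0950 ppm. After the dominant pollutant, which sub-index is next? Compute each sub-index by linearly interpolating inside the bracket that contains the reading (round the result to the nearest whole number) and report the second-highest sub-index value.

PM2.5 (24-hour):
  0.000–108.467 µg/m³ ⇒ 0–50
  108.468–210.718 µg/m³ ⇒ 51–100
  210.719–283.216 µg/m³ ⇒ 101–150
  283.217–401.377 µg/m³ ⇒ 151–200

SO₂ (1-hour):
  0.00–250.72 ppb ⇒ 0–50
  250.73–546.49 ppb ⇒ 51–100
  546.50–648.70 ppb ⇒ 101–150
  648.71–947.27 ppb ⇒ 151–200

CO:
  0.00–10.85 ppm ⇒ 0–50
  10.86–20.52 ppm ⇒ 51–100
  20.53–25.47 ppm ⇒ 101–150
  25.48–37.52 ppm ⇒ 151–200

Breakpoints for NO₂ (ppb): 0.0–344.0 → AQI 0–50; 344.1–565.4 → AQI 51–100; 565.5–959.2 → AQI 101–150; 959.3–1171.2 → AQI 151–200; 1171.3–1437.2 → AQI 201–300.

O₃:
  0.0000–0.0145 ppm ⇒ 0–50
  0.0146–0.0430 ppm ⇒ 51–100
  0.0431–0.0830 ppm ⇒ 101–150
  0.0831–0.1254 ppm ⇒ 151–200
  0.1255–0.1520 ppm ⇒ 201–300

165

PM2.5: 201.156 lies in 108.468–210.718, so I_lo=51, I_hi=100, C_lo=108.468, C_hi=210.718.
(100−51)/(210.718−108.468) × (201.156−108.468) + 51 = 49/102.250 × 92.688 + 51 ≈ 95.42 → 95.
SO₂: row 546.50–648.70 (AQI 101–150). (150−101)·(639.69−546.50)/(648.70−546.50) + 101 = 49·93.19/102.20 + 101 ≈ 145.68 → 146.
CO: row 25.48–37.52 (AQI 151–200). (200−151)·(25.50−25.48)/(37.52−25.48) + 151 = 49·0.02/12.04 + 151 ≈ 151.08 → 151.
NO₂: row 1171.3–1437.2 (AQI 201–300). (300−201)·(1418.5−1171.3)/(1437.2−1171.3) + 201 = 99·247.2/265.9 + 201 ≈ 293.04 → 293.
O₃: row 0.0831–0.1254 (AQI 151–200). (200−151)·(0.0950−0.0831)/(0.1254−0.0831) + 151 = 49·0.0119/0.0423 + 151 ≈ 164.78 → 165.
Sub-indices: PM2.5→95, SO₂→146, CO→151, NO₂→293, O₃→165. Ranked high→low: 293, 165, 151, 146, 95. Second-highest sub-index = 165.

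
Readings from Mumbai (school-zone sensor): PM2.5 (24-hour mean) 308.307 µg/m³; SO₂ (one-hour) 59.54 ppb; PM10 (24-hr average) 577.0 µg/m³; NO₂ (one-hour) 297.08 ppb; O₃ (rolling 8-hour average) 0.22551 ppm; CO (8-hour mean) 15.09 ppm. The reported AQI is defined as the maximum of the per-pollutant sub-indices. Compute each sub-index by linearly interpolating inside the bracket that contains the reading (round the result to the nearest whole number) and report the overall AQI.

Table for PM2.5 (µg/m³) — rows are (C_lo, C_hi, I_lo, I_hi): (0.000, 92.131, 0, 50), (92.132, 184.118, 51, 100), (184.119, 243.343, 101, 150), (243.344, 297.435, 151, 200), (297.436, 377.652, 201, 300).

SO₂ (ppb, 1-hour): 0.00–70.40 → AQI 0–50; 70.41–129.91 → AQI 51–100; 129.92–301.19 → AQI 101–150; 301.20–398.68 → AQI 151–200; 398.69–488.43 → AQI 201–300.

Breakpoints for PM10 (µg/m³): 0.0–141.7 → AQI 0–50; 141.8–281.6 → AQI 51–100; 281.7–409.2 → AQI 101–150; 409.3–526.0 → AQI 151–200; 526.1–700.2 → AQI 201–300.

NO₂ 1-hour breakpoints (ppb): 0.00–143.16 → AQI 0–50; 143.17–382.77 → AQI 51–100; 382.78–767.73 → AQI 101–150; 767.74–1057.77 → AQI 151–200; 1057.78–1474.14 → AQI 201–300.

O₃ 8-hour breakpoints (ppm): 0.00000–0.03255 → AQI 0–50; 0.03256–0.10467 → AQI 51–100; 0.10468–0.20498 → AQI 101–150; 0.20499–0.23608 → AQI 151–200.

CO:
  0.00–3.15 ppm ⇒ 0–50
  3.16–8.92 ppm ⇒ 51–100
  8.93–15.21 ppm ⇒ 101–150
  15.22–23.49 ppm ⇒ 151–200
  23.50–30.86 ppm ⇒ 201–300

230

PM2.5 308.307: bracket 297.436–377.652 → index 201–300; slope 99/80.216, offset 10.871.
AQI = 201 + 99/80.216·10.871 ≈ 214.42 ⇒ 214.
SO₂: 59.54 lies in 0.00–70.40, so I_lo=0, I_hi=50, C_lo=0.00, C_hi=70.40.
(50−0)/(70.40−0.00) × (59.54−0.00) + 0 = 50/70.40 × 59.54 + 0 ≈ 42.29 → 42.
PM10 577.0: bracket 526.1–700.2 → index 201–300; slope 99/174.1, offset 50.9.
AQI = 201 + 99/174.1·50.9 ≈ 229.94 ⇒ 230.
NO₂: row 143.17–382.77 (AQI 51–100). (100−51)·(297.08−143.17)/(382.77−143.17) + 51 = 49·153.91/239.60 + 51 ≈ 82.48 → 82.
O₃: row 0.20499–0.23608 (AQI 151–200). (200−151)·(0.22551−0.20499)/(0.23608−0.20499) + 151 = 49·0.02052/0.03109 + 151 ≈ 183.34 → 183.
CO: 15.09 lies in 8.93–15.21, so I_lo=101, I_hi=150, C_lo=8.93, C_hi=15.21.
(150−101)/(15.21−8.93) × (15.09−8.93) + 101 = 49/6.28 × 6.16 + 101 ≈ 149.06 → 149.
Sub-indices: PM2.5→214, SO₂→42, PM10→230, NO₂→82, O₃→183, CO→149. Overall AQI = max = 230; dominant pollutant is PM10.
AQI 230: Very Unhealthy.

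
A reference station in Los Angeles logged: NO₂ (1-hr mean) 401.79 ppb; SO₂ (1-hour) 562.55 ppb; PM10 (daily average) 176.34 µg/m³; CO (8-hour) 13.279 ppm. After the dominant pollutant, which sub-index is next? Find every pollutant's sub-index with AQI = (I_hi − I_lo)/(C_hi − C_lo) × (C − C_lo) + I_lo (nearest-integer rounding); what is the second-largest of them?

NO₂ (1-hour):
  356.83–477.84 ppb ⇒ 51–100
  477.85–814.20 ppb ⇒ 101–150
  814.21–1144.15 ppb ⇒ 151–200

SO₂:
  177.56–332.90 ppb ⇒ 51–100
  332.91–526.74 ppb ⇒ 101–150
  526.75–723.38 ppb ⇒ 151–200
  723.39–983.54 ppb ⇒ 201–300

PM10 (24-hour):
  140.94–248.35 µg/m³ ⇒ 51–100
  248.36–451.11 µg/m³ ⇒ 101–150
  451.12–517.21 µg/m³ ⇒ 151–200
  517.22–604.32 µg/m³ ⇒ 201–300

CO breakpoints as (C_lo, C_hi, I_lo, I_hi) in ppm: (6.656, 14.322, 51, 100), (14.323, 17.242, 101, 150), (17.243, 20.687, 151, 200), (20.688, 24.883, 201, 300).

93

NO₂: 401.79 lies in 356.83–477.84, so I_lo=51, I_hi=100, C_lo=356.83, C_hi=477.84.
(100−51)/(477.84−356.83) × (401.79−356.83) + 51 = 49/121.01 × 44.96 + 51 ≈ 69.21 → 69.
SO₂: 562.55 lies in 526.75–723.38, so I_lo=151, I_hi=200, C_lo=526.75, C_hi=723.38.
(200−151)/(723.38−526.75) × (562.55−526.75) + 151 = 49/196.63 × 35.80 + 151 ≈ 159.92 → 160.
PM10: 176.34 lies in 140.94–248.35, so I_lo=51, I_hi=100, C_lo=140.94, C_hi=248.35.
(100−51)/(248.35−140.94) × (176.34−140.94) + 51 = 49/107.41 × 35.40 + 51 ≈ 67.15 → 67.
CO: 13.279 lies in 6.656–14.322, so I_lo=51, I_hi=100, C_lo=6.656, C_hi=14.322.
(100−51)/(14.322−6.656) × (13.279−6.656) + 51 = 49/7.666 × 6.623 + 51 ≈ 93.33 → 93.
Sub-indices: NO₂→69, SO₂→160, PM10→67, CO→93. Ranked high→low: 160, 93, 69, 67. Second-highest sub-index = 93.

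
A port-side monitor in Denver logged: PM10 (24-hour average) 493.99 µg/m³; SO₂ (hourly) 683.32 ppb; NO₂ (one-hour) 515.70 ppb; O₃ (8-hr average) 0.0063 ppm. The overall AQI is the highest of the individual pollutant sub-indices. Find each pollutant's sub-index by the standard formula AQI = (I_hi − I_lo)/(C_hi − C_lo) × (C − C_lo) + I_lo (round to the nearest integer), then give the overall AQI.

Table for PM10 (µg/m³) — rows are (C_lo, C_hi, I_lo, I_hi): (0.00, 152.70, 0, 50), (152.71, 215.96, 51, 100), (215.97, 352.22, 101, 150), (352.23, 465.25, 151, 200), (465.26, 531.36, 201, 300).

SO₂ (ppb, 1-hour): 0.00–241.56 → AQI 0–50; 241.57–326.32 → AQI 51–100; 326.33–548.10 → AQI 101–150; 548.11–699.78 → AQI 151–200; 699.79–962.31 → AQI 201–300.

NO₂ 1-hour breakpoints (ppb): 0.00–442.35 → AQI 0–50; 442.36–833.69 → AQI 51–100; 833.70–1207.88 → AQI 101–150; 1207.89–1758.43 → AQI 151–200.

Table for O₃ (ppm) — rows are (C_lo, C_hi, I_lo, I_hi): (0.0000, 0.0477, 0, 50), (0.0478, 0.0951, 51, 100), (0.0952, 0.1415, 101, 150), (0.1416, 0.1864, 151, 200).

PM10 493.99: bracket 465.26–531.36 → index 201–300; slope 99/66.10, offset 28.73.
AQI = 201 + 99/66.10·28.73 ≈ 244.03 ⇒ 244.
SO₂: row 548.11–699.78 (AQI 151–200). (200−151)·(683.32−548.11)/(699.78−548.11) + 151 = 49·135.21/151.67 + 151 ≈ 194.68 → 195.
NO₂: row 442.36–833.69 (AQI 51–100). (100−51)·(515.70−442.36)/(833.69−442.36) + 51 = 49·73.34/391.33 + 51 ≈ 60.18 → 60.
O₃: 0.0063 lies in 0.0000–0.0477, so I_lo=0, I_hi=50, C_lo=0.0000, C_hi=0.0477.
(50−0)/(0.0477−0.0000) × (0.0063−0.0000) + 0 = 50/0.0477 × 0.0063 + 0 ≈ 6.60 → 7.
Sub-indices: PM10→244, SO₂→195, NO₂→60, O₃→7. Overall AQI = max = 244; dominant pollutant is PM10.

244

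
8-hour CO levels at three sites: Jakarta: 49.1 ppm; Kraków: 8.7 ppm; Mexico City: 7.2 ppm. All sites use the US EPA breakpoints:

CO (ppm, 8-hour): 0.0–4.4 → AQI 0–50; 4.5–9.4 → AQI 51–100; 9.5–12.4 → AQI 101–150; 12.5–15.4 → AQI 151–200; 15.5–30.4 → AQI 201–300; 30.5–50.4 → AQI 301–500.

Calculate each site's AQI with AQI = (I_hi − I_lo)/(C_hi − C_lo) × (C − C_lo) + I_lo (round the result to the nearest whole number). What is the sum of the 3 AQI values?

658

Jakarta 49.1: bracket 30.5–50.4 → index 301–500; slope 199/19.9, offset 18.6.
AQI = 301 + 199/19.9·18.6 ≈ 487.00 ⇒ 487.
Kraków: 8.7 ∈ [4.5, 9.4] ↔ index [51, 100].
51 + (8.7−4.5)·(100−51)/(9.4−4.5) = 51 + 4.2·49/4.9 ≈ 93.00, so AQI = 93.
Mexico City: 7.2 ∈ [4.5, 9.4] ↔ index [51, 100].
51 + (7.2−4.5)·(100−51)/(9.4−4.5) = 51 + 2.7·49/4.9 ≈ 78.00, so AQI = 78.
AQIs: Jakarta=487, Kraków=93, Mexico City=78. Sum = 487 + 93 + 78 = 658.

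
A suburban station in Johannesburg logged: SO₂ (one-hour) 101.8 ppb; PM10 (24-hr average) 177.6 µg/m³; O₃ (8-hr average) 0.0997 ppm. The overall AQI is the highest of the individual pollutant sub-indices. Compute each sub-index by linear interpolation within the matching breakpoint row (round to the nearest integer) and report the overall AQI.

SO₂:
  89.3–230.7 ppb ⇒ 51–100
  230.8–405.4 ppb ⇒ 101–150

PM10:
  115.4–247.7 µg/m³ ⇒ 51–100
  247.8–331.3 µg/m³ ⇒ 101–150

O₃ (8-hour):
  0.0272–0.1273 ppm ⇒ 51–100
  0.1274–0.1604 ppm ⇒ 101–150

86

SO₂: 101.8 lies in 89.3–230.7, so I_lo=51, I_hi=100, C_lo=89.3, C_hi=230.7.
(100−51)/(230.7−89.3) × (101.8−89.3) + 51 = 49/141.4 × 12.5 + 51 ≈ 55.33 → 55.
PM10: 177.6 lies in 115.4–247.7, so I_lo=51, I_hi=100, C_lo=115.4, C_hi=247.7.
(100−51)/(247.7−115.4) × (177.6−115.4) + 51 = 49/132.3 × 62.2 + 51 ≈ 74.04 → 74.
O₃: row 0.0272–0.1273 (AQI 51–100). (100−51)·(0.0997−0.0272)/(0.1273−0.0272) + 51 = 49·0.0725/0.1001 + 51 ≈ 86.49 → 86.
Sub-indices: SO₂→55, PM10→74, O₃→86. Overall AQI = max = 86; dominant pollutant is O₃.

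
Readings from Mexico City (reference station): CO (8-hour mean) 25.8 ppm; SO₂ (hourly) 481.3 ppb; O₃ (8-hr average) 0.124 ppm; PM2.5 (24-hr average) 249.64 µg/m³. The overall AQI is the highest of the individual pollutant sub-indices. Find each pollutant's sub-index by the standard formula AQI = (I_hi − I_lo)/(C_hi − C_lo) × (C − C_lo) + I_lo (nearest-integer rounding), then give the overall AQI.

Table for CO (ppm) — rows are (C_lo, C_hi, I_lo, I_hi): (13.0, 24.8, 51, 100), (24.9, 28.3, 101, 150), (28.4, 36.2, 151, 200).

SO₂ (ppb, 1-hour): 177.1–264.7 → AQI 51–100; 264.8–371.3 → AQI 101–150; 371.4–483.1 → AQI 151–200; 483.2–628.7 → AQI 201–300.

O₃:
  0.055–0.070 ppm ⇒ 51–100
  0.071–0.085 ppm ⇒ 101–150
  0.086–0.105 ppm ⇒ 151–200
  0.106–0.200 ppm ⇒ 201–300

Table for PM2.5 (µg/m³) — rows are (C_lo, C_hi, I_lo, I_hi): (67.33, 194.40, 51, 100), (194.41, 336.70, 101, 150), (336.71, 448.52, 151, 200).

220

CO 25.8: bracket 24.9–28.3 → index 101–150; slope 49/3.4, offset 0.9.
AQI = 101 + 49/3.4·0.9 ≈ 113.97 ⇒ 114.
SO₂: 481.3 lies in 371.4–483.1, so I_lo=151, I_hi=200, C_lo=371.4, C_hi=483.1.
(200−151)/(483.1−371.4) × (481.3−371.4) + 151 = 49/111.7 × 109.9 + 151 ≈ 199.21 → 199.
O₃: 0.124 ∈ [0.106, 0.200] ↔ index [201, 300].
201 + (0.124−0.106)·(300−201)/(0.200−0.106) = 201 + 0.018·99/0.094 ≈ 219.96, so AQI = 220.
PM2.5: 249.64 lies in 194.41–336.70, so I_lo=101, I_hi=150, C_lo=194.41, C_hi=336.70.
(150−101)/(336.70−194.41) × (249.64−194.41) + 101 = 49/142.29 × 55.23 + 101 ≈ 120.02 → 120.
Sub-indices: CO→114, SO₂→199, O₃→220, PM2.5→120. Overall AQI = max = 220; dominant pollutant is O₃.
AQI 220: Very Unhealthy.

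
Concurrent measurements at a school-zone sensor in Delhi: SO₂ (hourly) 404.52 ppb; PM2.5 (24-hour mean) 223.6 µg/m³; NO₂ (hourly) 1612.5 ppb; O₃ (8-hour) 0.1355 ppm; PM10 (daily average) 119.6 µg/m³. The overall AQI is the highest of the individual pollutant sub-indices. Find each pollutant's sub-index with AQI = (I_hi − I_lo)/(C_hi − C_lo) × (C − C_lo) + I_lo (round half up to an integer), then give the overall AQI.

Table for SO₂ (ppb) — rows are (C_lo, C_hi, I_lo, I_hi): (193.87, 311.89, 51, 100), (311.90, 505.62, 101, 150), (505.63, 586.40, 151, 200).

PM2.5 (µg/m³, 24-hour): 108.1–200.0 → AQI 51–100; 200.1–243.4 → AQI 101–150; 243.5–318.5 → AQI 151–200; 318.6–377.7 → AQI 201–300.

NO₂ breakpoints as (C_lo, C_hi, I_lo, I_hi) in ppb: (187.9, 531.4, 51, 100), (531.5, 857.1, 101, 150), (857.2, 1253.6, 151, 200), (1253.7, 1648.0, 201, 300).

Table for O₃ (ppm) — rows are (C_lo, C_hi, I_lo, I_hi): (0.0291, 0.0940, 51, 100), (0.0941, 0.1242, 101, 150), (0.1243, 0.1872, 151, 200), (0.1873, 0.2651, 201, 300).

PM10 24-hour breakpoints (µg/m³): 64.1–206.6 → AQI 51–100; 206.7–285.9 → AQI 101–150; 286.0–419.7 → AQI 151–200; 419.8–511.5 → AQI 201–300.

SO₂: 404.52 lies in 311.90–505.62, so I_lo=101, I_hi=150, C_lo=311.90, C_hi=505.62.
(150−101)/(505.62−311.90) × (404.52−311.90) + 101 = 49/193.72 × 92.62 + 101 ≈ 124.43 → 124.
PM2.5: row 200.1–243.4 (AQI 101–150). (150−101)·(223.6−200.1)/(243.4−200.1) + 101 = 49·23.5/43.3 + 101 ≈ 127.59 → 128.
NO₂: row 1253.7–1648.0 (AQI 201–300). (300−201)·(1612.5−1253.7)/(1648.0−1253.7) + 201 = 99·358.8/394.3 + 201 ≈ 291.09 → 291.
O₃ 0.1355: bracket 0.1243–0.1872 → index 151–200; slope 49/0.0629, offset 0.0112.
AQI = 151 + 49/0.0629·0.0112 ≈ 159.72 ⇒ 160.
PM10: row 64.1–206.6 (AQI 51–100). (100−51)·(119.6−64.1)/(206.6−64.1) + 51 = 49·55.5/142.5 + 51 ≈ 70.08 → 70.
Sub-indices: SO₂→124, PM2.5→128, NO₂→291, O₃→160, PM10→70. Overall AQI = max = 291; dominant pollutant is NO₂.

291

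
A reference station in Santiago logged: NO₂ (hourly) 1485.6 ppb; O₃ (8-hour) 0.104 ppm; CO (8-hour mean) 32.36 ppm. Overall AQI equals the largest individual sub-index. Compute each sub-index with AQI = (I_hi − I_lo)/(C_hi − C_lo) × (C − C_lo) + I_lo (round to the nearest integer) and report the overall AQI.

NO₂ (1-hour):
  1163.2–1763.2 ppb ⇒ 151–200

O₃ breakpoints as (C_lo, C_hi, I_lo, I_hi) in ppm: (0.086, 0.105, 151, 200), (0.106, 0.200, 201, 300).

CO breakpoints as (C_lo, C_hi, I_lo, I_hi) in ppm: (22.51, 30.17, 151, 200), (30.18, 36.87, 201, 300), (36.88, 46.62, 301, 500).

NO₂: row 1163.2–1763.2 (AQI 151–200). (200−151)·(1485.6−1163.2)/(1763.2−1163.2) + 151 = 49·322.4/600.0 + 151 ≈ 177.33 → 177.
O₃: row 0.086–0.105 (AQI 151–200). (200−151)·(0.104−0.086)/(0.105−0.086) + 151 = 49·0.018/0.019 + 151 ≈ 197.42 → 197.
CO 32.36: bracket 30.18–36.87 → index 201–300; slope 99/6.69, offset 2.18.
AQI = 201 + 99/6.69·2.18 ≈ 233.26 ⇒ 233.
Sub-indices: NO₂→177, O₃→197, CO→233. Overall AQI = max = 233; dominant pollutant is CO.

233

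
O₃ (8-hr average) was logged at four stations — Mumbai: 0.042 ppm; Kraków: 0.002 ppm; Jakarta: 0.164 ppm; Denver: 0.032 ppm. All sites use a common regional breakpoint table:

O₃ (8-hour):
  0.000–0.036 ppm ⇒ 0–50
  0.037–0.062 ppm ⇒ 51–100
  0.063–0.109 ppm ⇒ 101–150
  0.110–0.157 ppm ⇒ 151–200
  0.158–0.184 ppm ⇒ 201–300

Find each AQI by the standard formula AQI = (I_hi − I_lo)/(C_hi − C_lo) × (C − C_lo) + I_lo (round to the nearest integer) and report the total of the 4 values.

332

Mumbai: 0.042 ∈ [0.037, 0.062] ↔ index [51, 100].
51 + (0.042−0.037)·(100−51)/(0.062−0.037) = 51 + 0.005·49/0.025 ≈ 60.80, so AQI = 61.
Kraków: 0.002 lies in 0.000–0.036, so I_lo=0, I_hi=50, C_lo=0.000, C_hi=0.036.
(50−0)/(0.036−0.000) × (0.002−0.000) + 0 = 50/0.036 × 0.002 + 0 ≈ 2.78 → 3.
Jakarta: row 0.158–0.184 (AQI 201–300). (300−201)·(0.164−0.158)/(0.184−0.158) + 201 = 99·0.006/0.026 + 201 ≈ 223.85 → 224.
Denver: 0.032 lies in 0.000–0.036, so I_lo=0, I_hi=50, C_lo=0.000, C_hi=0.036.
(50−0)/(0.036−0.000) × (0.032−0.000) + 0 = 50/0.036 × 0.032 + 0 ≈ 44.44 → 44.
AQIs: Mumbai=61, Kraków=3, Jakarta=224, Denver=44. Sum = 61 + 3 + 224 + 44 = 332.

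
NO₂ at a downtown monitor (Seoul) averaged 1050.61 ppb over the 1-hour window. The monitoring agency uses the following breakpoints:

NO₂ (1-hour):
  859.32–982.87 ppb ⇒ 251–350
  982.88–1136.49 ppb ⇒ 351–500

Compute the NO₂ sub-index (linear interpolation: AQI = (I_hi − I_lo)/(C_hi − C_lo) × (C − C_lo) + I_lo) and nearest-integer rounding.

417

NO₂: row 982.88–1136.49 (AQI 351–500). (500−351)·(1050.61−982.88)/(1136.49−982.88) + 351 = 149·67.73/153.61 + 351 ≈ 416.70 → 417.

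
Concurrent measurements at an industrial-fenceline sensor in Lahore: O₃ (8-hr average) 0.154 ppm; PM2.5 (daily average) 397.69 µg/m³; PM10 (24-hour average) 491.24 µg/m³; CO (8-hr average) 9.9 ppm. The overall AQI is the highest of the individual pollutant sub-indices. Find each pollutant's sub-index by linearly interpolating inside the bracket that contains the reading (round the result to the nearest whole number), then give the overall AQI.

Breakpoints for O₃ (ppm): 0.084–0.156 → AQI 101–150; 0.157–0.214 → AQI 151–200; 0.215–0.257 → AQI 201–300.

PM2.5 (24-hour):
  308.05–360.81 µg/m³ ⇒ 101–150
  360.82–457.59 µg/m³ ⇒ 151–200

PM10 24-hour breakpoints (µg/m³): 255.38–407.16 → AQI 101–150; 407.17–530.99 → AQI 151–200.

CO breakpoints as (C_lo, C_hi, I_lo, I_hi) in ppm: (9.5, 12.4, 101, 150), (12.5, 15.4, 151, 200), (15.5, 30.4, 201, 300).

184

O₃ 0.154: bracket 0.084–0.156 → index 101–150; slope 49/0.072, offset 0.070.
AQI = 101 + 49/0.072·0.070 ≈ 148.64 ⇒ 149.
PM2.5: 397.69 ∈ [360.82, 457.59] ↔ index [151, 200].
151 + (397.69−360.82)·(200−151)/(457.59−360.82) = 151 + 36.87·49/96.77 ≈ 169.67, so AQI = 170.
PM10: row 407.17–530.99 (AQI 151–200). (200−151)·(491.24−407.17)/(530.99−407.17) + 151 = 49·84.07/123.82 + 151 ≈ 184.27 → 184.
CO: row 9.5–12.4 (AQI 101–150). (150−101)·(9.9−9.5)/(12.4−9.5) + 101 = 49·0.4/2.9 + 101 ≈ 107.76 → 108.
Sub-indices: O₃→149, PM2.5→170, PM10→184, CO→108. Overall AQI = max = 184; dominant pollutant is PM10.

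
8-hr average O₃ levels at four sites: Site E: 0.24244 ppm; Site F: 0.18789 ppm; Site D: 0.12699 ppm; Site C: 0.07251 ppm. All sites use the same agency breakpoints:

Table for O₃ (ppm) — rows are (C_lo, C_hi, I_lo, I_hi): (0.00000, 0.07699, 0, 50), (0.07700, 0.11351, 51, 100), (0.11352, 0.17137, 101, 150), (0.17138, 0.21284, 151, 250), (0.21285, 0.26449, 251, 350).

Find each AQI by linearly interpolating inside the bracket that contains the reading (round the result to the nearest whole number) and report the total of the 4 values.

657

Site E: 0.24244 lies in 0.21285–0.26449, so I_lo=251, I_hi=350, C_lo=0.21285, C_hi=0.26449.
(350−251)/(0.26449−0.21285) × (0.24244−0.21285) + 251 = 99/0.05164 × 0.02959 + 251 ≈ 307.73 → 308.
Site F: 0.18789 lies in 0.17138–0.21284, so I_lo=151, I_hi=250, C_lo=0.17138, C_hi=0.21284.
(250−151)/(0.21284−0.17138) × (0.18789−0.17138) + 151 = 99/0.04146 × 0.01651 + 151 ≈ 190.42 → 190.
Site D 0.12699: bracket 0.11352–0.17137 → index 101–150; slope 49/0.05785, offset 0.01347.
AQI = 101 + 49/0.05785·0.01347 ≈ 112.41 ⇒ 112.
Site C: 0.07251 lies in 0.00000–0.07699, so I_lo=0, I_hi=50, C_lo=0.00000, C_hi=0.07699.
(50−0)/(0.07699−0.00000) × (0.07251−0.00000) + 0 = 50/0.07699 × 0.07251 + 0 ≈ 47.09 → 47.
AQIs: Site E=308, Site F=190, Site D=112, Site C=47. Sum = 308 + 190 + 112 + 47 = 657.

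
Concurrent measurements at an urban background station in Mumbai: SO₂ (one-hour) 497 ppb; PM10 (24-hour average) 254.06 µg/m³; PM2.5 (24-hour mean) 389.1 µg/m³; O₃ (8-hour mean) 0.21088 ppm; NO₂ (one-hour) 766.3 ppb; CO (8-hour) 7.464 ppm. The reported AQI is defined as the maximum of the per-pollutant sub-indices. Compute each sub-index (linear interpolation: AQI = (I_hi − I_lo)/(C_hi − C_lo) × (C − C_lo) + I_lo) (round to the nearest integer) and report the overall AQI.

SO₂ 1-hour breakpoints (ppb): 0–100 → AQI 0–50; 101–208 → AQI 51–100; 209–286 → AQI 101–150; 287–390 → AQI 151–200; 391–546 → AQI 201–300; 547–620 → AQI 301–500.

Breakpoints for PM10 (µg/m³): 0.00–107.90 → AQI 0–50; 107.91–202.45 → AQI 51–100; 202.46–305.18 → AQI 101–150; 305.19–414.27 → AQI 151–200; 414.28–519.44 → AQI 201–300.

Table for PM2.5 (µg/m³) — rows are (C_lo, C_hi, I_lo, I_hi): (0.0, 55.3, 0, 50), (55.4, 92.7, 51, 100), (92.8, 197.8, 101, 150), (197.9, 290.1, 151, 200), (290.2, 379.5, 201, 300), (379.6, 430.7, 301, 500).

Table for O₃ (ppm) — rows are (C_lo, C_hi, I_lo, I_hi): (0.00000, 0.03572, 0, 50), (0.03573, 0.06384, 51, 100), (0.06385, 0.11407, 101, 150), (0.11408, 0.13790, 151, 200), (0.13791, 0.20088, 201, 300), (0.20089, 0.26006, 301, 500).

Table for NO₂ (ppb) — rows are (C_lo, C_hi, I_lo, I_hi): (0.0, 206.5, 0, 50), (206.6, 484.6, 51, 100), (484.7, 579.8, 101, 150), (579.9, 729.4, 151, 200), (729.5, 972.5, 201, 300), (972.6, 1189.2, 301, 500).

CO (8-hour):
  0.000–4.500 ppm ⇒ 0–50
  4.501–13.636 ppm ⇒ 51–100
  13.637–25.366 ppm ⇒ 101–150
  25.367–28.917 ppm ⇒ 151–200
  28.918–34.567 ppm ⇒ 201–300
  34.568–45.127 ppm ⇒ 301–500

SO₂: row 391–546 (AQI 201–300). (300−201)·(497−391)/(546−391) + 201 = 99·106/155 + 201 ≈ 268.70 → 269.
PM10 254.06: bracket 202.46–305.18 → index 101–150; slope 49/102.72, offset 51.60.
AQI = 101 + 49/102.72·51.60 ≈ 125.61 ⇒ 126.
PM2.5 389.1: bracket 379.6–430.7 → index 301–500; slope 199/51.1, offset 9.5.
AQI = 301 + 199/51.1·9.5 ≈ 338.00 ⇒ 338.
O₃: 0.21088 ∈ [0.20089, 0.26006] ↔ index [301, 500].
301 + (0.21088−0.20089)·(500−301)/(0.26006−0.20089) = 301 + 0.00999·199/0.05917 ≈ 334.60, so AQI = 335.
NO₂: row 729.5–972.5 (AQI 201–300). (300−201)·(766.3−729.5)/(972.5−729.5) + 201 = 99·36.8/243.0 + 201 ≈ 215.99 → 216.
CO: row 4.501–13.636 (AQI 51–100). (100−51)·(7.464−4.501)/(13.636−4.501) + 51 = 49·2.963/9.135 + 51 ≈ 66.89 → 67.
Sub-indices: SO₂→269, PM10→126, PM2.5→338, O₃→335, NO₂→216, CO→67. Overall AQI = max = 338; dominant pollutant is PM2.5.

338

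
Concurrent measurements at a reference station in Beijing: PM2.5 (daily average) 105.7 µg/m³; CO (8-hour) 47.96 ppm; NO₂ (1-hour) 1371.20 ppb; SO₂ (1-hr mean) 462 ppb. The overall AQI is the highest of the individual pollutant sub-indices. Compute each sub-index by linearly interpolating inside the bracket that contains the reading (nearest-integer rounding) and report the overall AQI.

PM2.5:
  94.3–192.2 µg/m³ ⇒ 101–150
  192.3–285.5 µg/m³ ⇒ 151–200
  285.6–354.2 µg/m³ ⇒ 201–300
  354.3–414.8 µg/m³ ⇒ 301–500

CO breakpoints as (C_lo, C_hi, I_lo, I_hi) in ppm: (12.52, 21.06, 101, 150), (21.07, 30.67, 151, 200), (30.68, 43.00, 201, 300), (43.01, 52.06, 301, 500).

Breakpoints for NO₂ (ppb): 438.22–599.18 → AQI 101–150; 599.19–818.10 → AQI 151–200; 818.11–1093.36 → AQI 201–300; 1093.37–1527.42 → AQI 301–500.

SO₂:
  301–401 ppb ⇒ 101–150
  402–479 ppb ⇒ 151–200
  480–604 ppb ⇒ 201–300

PM2.5: 105.7 lies in 94.3–192.2, so I_lo=101, I_hi=150, C_lo=94.3, C_hi=192.2.
(150−101)/(192.2−94.3) × (105.7−94.3) + 101 = 49/97.9 × 11.4 + 101 ≈ 106.71 → 107.
CO: 47.96 lies in 43.01–52.06, so I_lo=301, I_hi=500, C_lo=43.01, C_hi=52.06.
(500−301)/(52.06−43.01) × (47.96−43.01) + 301 = 199/9.05 × 4.95 + 301 ≈ 409.85 → 410.
NO₂: 1371.20 lies in 1093.37–1527.42, so I_lo=301, I_hi=500, C_lo=1093.37, C_hi=1527.42.
(500−301)/(1527.42−1093.37) × (1371.20−1093.37) + 301 = 199/434.05 × 277.83 + 301 ≈ 428.38 → 428.
SO₂ 462: bracket 402–479 → index 151–200; slope 49/77, offset 60.
AQI = 151 + 49/77·60 ≈ 189.18 ⇒ 189.
Sub-indices: PM2.5→107, CO→410, NO₂→428, SO₂→189. Overall AQI = max = 428; dominant pollutant is NO₂.
AQI 428: Hazardous.

428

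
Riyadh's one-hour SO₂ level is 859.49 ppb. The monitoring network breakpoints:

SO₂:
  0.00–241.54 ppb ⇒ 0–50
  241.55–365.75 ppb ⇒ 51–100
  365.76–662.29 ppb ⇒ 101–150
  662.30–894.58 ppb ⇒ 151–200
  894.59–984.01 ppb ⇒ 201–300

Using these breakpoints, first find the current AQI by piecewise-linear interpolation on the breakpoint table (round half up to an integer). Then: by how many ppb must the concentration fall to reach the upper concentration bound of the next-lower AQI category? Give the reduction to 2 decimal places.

SO₂: 859.49 ∈ [662.30, 894.58] ↔ index [151, 200].
151 + (859.49−662.30)·(200−151)/(894.58−662.30) = 151 + 197.19·49/232.28 ≈ 192.60, so AQI = 193.
Current AQI 193 is in the Unhealthy range (151–200). The next-lower category tops out at AQI 150, whose upper concentration bound is 662.29 ppb.
Reduction needed = 859.49 − 662.29 = 197.20 ppb.

197.20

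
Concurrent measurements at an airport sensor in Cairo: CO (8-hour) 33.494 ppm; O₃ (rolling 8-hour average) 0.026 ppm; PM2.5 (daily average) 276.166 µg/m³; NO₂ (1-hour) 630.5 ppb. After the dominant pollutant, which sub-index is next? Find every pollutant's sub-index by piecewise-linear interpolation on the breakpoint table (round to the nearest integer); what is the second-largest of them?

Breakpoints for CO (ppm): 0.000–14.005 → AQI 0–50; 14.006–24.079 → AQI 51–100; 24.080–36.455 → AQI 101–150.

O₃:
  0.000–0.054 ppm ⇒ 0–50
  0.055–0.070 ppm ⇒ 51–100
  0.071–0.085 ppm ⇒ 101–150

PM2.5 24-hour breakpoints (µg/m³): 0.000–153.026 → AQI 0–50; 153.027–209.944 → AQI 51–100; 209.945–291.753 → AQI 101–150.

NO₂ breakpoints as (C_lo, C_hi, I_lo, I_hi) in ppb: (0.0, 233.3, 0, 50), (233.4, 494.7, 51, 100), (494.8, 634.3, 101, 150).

CO: row 24.080–36.455 (AQI 101–150). (150−101)·(33.494−24.080)/(36.455−24.080) + 101 = 49·9.414/12.375 + 101 ≈ 138.28 → 138.
O₃: row 0.000–0.054 (AQI 0–50). (50−0)·(0.026−0.000)/(0.054−0.000) + 0 = 50·0.026/0.054 + 0 ≈ 24.07 → 24.
PM2.5: row 209.945–291.753 (AQI 101–150). (150−101)·(276.166−209.945)/(291.753−209.945) + 101 = 49·66.221/81.808 + 101 ≈ 140.66 → 141.
NO₂ 630.5: bracket 494.8–634.3 → index 101–150; slope 49/139.5, offset 135.7.
AQI = 101 + 49/139.5·135.7 ≈ 148.67 ⇒ 149.
Sub-indices: CO→138, O₃→24, PM2.5→141, NO₂→149. Ranked high→low: 149, 141, 138, 24. Second-highest sub-index = 141.

141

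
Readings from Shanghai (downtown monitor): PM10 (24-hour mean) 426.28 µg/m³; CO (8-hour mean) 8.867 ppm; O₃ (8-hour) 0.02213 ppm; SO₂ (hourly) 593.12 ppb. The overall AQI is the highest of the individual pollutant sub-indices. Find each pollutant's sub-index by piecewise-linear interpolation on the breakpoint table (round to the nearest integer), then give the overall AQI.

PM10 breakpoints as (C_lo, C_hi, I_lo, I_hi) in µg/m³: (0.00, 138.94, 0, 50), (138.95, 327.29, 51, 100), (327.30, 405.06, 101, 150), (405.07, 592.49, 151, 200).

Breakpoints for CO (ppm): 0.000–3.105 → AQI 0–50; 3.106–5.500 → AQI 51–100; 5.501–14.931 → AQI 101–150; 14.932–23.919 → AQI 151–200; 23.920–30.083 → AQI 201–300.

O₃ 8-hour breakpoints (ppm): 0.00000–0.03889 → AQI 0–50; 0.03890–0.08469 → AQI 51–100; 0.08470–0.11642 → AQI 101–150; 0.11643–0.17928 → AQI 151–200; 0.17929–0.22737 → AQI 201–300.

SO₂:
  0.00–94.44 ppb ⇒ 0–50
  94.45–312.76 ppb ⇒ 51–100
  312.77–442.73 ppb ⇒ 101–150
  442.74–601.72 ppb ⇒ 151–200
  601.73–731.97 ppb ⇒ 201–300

PM10: 426.28 lies in 405.07–592.49, so I_lo=151, I_hi=200, C_lo=405.07, C_hi=592.49.
(200−151)/(592.49−405.07) × (426.28−405.07) + 151 = 49/187.42 × 21.21 + 151 ≈ 156.55 → 157.
CO: 8.867 lies in 5.501–14.931, so I_lo=101, I_hi=150, C_lo=5.501, C_hi=14.931.
(150−101)/(14.931−5.501) × (8.867−5.501) + 101 = 49/9.430 × 3.366 + 101 ≈ 118.49 → 118.
O₃: 0.02213 ∈ [0.00000, 0.03889] ↔ index [0, 50].
0 + (0.02213−0.00000)·(50−0)/(0.03889−0.00000) = 0 + 0.02213·50/0.03889 ≈ 28.45, so AQI = 28.
SO₂: 593.12 lies in 442.74–601.72, so I_lo=151, I_hi=200, C_lo=442.74, C_hi=601.72.
(200−151)/(601.72−442.74) × (593.12−442.74) + 151 = 49/158.98 × 150.38 + 151 ≈ 197.35 → 197.
Sub-indices: PM10→157, CO→118, O₃→28, SO₂→197. Overall AQI = max = 197; dominant pollutant is SO₂.
AQI 197: Unhealthy.

197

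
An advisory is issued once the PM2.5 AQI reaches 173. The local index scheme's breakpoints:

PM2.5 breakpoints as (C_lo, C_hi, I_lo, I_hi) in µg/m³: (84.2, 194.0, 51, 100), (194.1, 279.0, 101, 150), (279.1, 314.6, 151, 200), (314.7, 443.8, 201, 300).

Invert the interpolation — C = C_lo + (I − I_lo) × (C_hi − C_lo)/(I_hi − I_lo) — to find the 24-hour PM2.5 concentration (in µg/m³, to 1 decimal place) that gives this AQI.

295.0

AQI 173 lies in the 151–200 band, which corresponds to 279.1–314.6 µg/m³.
C = 279.1 + (173−151)×(314.6−279.1)/(200−151) = 279.1 + 22×35.5/49 ≈ 295.039 µg/m³ → 295.0 µg/m³ to 1 dp.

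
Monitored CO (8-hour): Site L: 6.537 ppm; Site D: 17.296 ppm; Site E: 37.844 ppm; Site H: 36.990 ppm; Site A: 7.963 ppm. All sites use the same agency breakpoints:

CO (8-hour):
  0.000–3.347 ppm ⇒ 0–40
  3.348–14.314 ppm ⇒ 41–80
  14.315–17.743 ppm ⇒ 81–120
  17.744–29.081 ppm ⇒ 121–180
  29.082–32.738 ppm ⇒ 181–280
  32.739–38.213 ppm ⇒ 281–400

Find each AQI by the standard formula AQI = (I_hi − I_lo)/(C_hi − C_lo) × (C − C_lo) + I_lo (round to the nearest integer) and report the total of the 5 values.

Site L: row 3.348–14.314 (AQI 41–80). (80−41)·(6.537−3.348)/(14.314−3.348) + 41 = 39·3.189/10.966 + 41 ≈ 52.34 → 52.
Site D: 17.296 lies in 14.315–17.743, so I_lo=81, I_hi=120, C_lo=14.315, C_hi=17.743.
(120−81)/(17.743−14.315) × (17.296−14.315) + 81 = 39/3.428 × 2.981 + 81 ≈ 114.91 → 115.
Site E: row 32.739–38.213 (AQI 281–400). (400−281)·(37.844−32.739)/(38.213−32.739) + 281 = 119·5.105/5.474 + 281 ≈ 391.98 → 392.
Site H: row 32.739–38.213 (AQI 281–400). (400−281)·(36.990−32.739)/(38.213−32.739) + 281 = 119·4.251/5.474 + 281 ≈ 373.41 → 373.
Site A: 7.963 lies in 3.348–14.314, so I_lo=41, I_hi=80, C_lo=3.348, C_hi=14.314.
(80−41)/(14.314−3.348) × (7.963−3.348) + 41 = 39/10.966 × 4.615 + 41 ≈ 57.41 → 57.
AQIs: Site L=52, Site D=115, Site E=392, Site H=373, Site A=57. Sum = 52 + 115 + 392 + 373 + 57 = 989.

989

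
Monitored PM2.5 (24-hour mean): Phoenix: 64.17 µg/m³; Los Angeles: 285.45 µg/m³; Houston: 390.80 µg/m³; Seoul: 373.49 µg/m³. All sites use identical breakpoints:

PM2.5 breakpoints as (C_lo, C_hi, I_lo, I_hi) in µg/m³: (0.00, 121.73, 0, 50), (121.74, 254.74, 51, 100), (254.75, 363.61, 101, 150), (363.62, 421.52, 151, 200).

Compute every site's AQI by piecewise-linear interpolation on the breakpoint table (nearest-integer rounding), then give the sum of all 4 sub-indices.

Phoenix: 64.17 lies in 0.00–121.73, so I_lo=0, I_hi=50, C_lo=0.00, C_hi=121.73.
(50−0)/(121.73−0.00) × (64.17−0.00) + 0 = 50/121.73 × 64.17 + 0 ≈ 26.36 → 26.
Los Angeles 285.45: bracket 254.75–363.61 → index 101–150; slope 49/108.86, offset 30.70.
AQI = 101 + 49/108.86·30.70 ≈ 114.82 ⇒ 115.
Houston: row 363.62–421.52 (AQI 151–200). (200−151)·(390.80−363.62)/(421.52−363.62) + 151 = 49·27.18/57.90 + 151 ≈ 174.00 → 174.
Seoul: row 363.62–421.52 (AQI 151–200). (200−151)·(373.49−363.62)/(421.52−363.62) + 151 = 49·9.87/57.90 + 151 ≈ 159.35 → 159.
AQIs: Phoenix=26, Los Angeles=115, Houston=174, Seoul=159. Sum = 26 + 115 + 174 + 159 = 474.

474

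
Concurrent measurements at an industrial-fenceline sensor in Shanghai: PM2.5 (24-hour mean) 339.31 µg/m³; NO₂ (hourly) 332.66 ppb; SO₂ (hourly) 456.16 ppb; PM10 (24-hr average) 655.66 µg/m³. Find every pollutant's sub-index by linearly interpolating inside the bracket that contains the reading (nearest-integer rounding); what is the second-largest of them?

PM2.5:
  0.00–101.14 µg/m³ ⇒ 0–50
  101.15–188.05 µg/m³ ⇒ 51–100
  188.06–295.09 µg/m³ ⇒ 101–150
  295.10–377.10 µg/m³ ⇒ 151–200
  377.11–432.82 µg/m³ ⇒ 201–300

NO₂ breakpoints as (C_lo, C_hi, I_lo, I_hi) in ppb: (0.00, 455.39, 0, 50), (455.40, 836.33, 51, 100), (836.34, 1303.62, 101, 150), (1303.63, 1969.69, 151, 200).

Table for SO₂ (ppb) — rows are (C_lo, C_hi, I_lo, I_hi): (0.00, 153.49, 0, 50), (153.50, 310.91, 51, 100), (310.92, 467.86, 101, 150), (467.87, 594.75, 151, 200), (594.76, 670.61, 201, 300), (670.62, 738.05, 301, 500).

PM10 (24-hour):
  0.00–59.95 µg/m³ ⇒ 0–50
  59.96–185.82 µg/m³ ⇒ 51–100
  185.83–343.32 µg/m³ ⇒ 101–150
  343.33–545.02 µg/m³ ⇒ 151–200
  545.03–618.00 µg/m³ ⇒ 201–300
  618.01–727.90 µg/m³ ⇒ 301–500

PM2.5: 339.31 lies in 295.10–377.10, so I_lo=151, I_hi=200, C_lo=295.10, C_hi=377.10.
(200−151)/(377.10−295.10) × (339.31−295.10) + 151 = 49/82.00 × 44.21 + 151 ≈ 177.42 → 177.
NO₂: 332.66 ∈ [0.00, 455.39] ↔ index [0, 50].
0 + (332.66−0.00)·(50−0)/(455.39−0.00) = 0 + 332.66·50/455.39 ≈ 36.52, so AQI = 37.
SO₂: 456.16 ∈ [310.92, 467.86] ↔ index [101, 150].
101 + (456.16−310.92)·(150−101)/(467.86−310.92) = 101 + 145.24·49/156.94 ≈ 146.35, so AQI = 146.
PM10: row 618.01–727.90 (AQI 301–500). (500−301)·(655.66−618.01)/(727.90−618.01) + 301 = 199·37.65/109.89 + 301 ≈ 369.18 → 369.
Sub-indices: PM2.5→177, NO₂→37, SO₂→146, PM10→369. Ranked high→low: 369, 177, 146, 37. Second-highest sub-index = 177.

177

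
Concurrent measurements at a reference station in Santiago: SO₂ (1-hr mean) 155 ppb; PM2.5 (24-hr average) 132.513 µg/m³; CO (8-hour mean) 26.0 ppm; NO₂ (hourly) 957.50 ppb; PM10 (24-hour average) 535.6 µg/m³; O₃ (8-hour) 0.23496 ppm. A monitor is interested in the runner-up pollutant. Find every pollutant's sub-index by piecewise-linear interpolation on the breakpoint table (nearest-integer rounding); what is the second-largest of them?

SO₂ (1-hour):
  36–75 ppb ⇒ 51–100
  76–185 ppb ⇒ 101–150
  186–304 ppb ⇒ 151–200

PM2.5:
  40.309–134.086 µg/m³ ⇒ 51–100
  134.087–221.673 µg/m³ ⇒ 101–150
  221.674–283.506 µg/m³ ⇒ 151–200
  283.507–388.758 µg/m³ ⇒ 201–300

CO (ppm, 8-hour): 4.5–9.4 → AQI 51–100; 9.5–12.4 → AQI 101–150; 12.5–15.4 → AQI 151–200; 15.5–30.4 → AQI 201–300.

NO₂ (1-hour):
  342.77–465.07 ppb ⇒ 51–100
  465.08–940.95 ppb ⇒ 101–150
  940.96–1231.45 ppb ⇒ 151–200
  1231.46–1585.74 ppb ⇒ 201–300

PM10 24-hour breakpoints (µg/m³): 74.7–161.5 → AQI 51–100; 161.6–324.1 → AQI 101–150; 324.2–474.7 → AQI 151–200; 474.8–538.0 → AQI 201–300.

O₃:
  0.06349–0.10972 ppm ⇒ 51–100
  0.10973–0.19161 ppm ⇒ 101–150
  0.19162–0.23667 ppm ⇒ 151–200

271

SO₂: 155 ∈ [76, 185] ↔ index [101, 150].
101 + (155−76)·(150−101)/(185−76) = 101 + 79·49/109 ≈ 136.51, so AQI = 137.
PM2.5: 132.513 lies in 40.309–134.086, so I_lo=51, I_hi=100, C_lo=40.309, C_hi=134.086.
(100−51)/(134.086−40.309) × (132.513−40.309) + 51 = 49/93.777 × 92.204 + 51 ≈ 99.18 → 99.
CO: row 15.5–30.4 (AQI 201–300). (300−201)·(26.0−15.5)/(30.4−15.5) + 201 = 99·10.5/14.9 + 201 ≈ 270.77 → 271.
NO₂: 957.50 ∈ [940.96, 1231.45] ↔ index [151, 200].
151 + (957.50−940.96)·(200−151)/(1231.45−940.96) = 151 + 16.54·49/290.49 ≈ 153.79, so AQI = 154.
PM10: 535.6 lies in 474.8–538.0, so I_lo=201, I_hi=300, C_lo=474.8, C_hi=538.0.
(300−201)/(538.0−474.8) × (535.6−474.8) + 201 = 99/63.2 × 60.8 + 201 ≈ 296.24 → 296.
O₃: 0.23496 lies in 0.19162–0.23667, so I_lo=151, I_hi=200, C_lo=0.19162, C_hi=0.23667.
(200−151)/(0.23667−0.19162) × (0.23496−0.19162) + 151 = 49/0.04505 × 0.04334 + 151 ≈ 198.14 → 198.
Sub-indices: SO₂→137, PM2.5→99, CO→271, NO₂→154, PM10→296, O₃→198. Ranked high→low: 296, 271, 198, 154, 137, 99. Second-highest sub-index = 271.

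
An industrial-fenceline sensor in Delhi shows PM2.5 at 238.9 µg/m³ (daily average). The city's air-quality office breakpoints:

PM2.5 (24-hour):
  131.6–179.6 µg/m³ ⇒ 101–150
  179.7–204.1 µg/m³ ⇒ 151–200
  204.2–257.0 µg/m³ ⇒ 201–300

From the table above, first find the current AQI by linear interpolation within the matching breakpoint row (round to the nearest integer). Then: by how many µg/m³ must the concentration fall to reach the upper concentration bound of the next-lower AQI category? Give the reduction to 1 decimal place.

PM2.5: row 204.2–257.0 (AQI 201–300). (300−201)·(238.9−204.2)/(257.0−204.2) + 201 = 99·34.7/52.8 + 201 ≈ 266.06 → 266.
Current AQI 266 is in the Very Unhealthy range (201–300). The next-lower category tops out at AQI 200, whose upper concentration bound is 204.1 µg/m³.
Reduction needed = 238.9 − 204.1 = 34.8 µg/m³.

34.8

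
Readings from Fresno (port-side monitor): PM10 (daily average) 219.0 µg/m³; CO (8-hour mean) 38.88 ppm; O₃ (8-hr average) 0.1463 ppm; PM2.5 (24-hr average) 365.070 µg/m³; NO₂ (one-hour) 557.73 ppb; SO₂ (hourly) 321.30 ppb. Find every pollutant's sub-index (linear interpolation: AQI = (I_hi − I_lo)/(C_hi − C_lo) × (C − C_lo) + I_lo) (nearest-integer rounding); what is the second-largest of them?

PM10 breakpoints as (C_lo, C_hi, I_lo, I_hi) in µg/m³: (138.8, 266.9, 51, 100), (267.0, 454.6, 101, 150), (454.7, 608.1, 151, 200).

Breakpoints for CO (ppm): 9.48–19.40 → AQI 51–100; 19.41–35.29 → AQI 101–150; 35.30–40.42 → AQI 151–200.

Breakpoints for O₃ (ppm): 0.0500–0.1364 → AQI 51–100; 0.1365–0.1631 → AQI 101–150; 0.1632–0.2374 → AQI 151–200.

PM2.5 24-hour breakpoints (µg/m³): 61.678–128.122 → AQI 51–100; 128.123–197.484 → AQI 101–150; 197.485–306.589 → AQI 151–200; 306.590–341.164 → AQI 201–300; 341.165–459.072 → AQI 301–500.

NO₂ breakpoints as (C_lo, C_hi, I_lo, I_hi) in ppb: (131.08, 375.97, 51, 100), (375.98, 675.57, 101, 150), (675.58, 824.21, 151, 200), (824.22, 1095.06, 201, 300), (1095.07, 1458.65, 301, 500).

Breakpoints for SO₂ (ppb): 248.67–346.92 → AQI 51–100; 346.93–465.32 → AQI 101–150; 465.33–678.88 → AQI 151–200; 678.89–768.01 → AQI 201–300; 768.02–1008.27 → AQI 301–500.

PM10: 219.0 lies in 138.8–266.9, so I_lo=51, I_hi=100, C_lo=138.8, C_hi=266.9.
(100−51)/(266.9−138.8) × (219.0−138.8) + 51 = 49/128.1 × 80.2 + 51 ≈ 81.68 → 82.
CO: 38.88 lies in 35.30–40.42, so I_lo=151, I_hi=200, C_lo=35.30, C_hi=40.42.
(200−151)/(40.42−35.30) × (38.88−35.30) + 151 = 49/5.12 × 3.58 + 151 ≈ 185.26 → 185.
O₃: row 0.1365–0.1631 (AQI 101–150). (150−101)·(0.1463−0.1365)/(0.1631−0.1365) + 101 = 49·0.0098/0.0266 + 101 ≈ 119.05 → 119.
PM2.5: 365.070 lies in 341.165–459.072, so I_lo=301, I_hi=500, C_lo=341.165, C_hi=459.072.
(500−301)/(459.072−341.165) × (365.070−341.165) + 301 = 199/117.907 × 23.905 + 301 ≈ 341.35 → 341.
NO₂ 557.73: bracket 375.98–675.57 → index 101–150; slope 49/299.59, offset 181.75.
AQI = 101 + 49/299.59·181.75 ≈ 130.73 ⇒ 131.
SO₂: 321.30 lies in 248.67–346.92, so I_lo=51, I_hi=100, C_lo=248.67, C_hi=346.92.
(100−51)/(346.92−248.67) × (321.30−248.67) + 51 = 49/98.25 × 72.63 + 51 ≈ 87.22 → 87.
Sub-indices: PM10→82, CO→185, O₃→119, PM2.5→341, NO₂→131, SO₂→87. Ranked high→low: 341, 185, 131, 119, 87, 82. Second-highest sub-index = 185.

185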